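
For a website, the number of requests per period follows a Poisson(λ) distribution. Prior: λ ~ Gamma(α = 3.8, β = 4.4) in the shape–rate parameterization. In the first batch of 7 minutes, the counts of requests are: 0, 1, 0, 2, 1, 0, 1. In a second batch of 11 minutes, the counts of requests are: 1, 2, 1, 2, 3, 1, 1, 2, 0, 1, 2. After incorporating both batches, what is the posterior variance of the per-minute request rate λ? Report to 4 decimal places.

0.0494

With a Gamma(shape α, rate β) prior, the Poisson likelihood is conjugate: the posterior is Gamma(α + ΣXᵢ, β + n).
Batch 1: sum of counts S = 5 over n = 7 minutes.
After batch 1: Gamma(α+S, β+n) = Gamma(3.8+5, 4.4+7) = Gamma(8.8, 11.4).
Batch 2: sum of counts S = 16 over n = 11 minutes.
After batch 2: Gamma(α+S, β+n) = Gamma(8.8+16, 11.4+11) = Gamma(24.8, 22.4).
Var = α/β² = 24.8/22.4² = 0.0494.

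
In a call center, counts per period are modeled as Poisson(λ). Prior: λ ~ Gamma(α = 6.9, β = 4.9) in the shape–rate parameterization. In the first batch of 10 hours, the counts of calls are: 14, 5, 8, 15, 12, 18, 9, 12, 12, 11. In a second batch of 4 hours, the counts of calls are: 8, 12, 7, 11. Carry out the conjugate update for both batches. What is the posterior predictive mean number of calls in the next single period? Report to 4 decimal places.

8.5132

With a Gamma(shape α, rate β) prior, the Poisson likelihood is conjugate: the posterior is Gamma(α + ΣXᵢ, β + n).
Batch 1: sum of counts S = 116 over n = 10 hours.
After batch 1: Gamma(α+S, β+n) = Gamma(6.9+116, 4.9+10) = Gamma(122.9, 14.9).
Batch 2: sum of counts S = 38 over n = 4 hours.
After batch 2: Gamma(α+S, β+n) = Gamma(122.9+38, 14.9+4) = Gamma(160.9, 18.9).
The predictive distribution for one future period is NegBinom with mean α/β = 8.5132.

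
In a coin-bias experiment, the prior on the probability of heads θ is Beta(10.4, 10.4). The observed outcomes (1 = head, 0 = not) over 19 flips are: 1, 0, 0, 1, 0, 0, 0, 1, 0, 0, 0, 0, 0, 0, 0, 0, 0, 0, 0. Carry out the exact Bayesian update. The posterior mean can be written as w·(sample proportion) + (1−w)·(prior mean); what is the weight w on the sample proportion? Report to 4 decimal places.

The Beta prior is conjugate to a Binomial/Bernoulli likelihood; the update adds successes to α and failures to β.
Posterior mean = (α₀+k)/(α₀+β₀+n) = [n/(α₀+β₀+n)]·(k/n) + [(α₀+β₀)/(α₀+β₀+n)]·α₀/(α₀+β₀), so only n and the prior enter the weight.
The weight on the data is w = n/(α₀+β₀+n) = 19/(10.4+10.4+19) = 19/39.8 = 0.4774.

0.4774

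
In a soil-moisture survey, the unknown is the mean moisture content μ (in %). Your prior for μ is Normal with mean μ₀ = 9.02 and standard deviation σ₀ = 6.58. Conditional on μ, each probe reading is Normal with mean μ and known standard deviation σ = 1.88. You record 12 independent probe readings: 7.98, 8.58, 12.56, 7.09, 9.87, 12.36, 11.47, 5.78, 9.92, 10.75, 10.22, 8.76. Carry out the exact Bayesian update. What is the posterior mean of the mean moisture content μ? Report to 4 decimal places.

For Normal data with known variance σ², a Normal(μ₀, σ₀²) prior on μ is conjugate. Posterior precision = 1/σ₀² + n/σ²; posterior mean is the precision-weighted average of μ₀ and x̄.
Σxᵢ = 7.98 + 8.58 + 12.56 + 7.09 + 9.87 + 12.36 + 11.47 + 5.78 + 9.92 + 10.75 + 10.22 + 8.76 = 115.34, so n·x̄ = 115.34.
σ₀² = 6.58² = 43.2964, σ² = 1.88² = 3.5344; σ² + n·σ₀² = 3.5344 + 12·43.2964 = 523.0912.
Posterior mean = (μ₀/σ₀² + n·x̄/σ²)/(1/σ₀² + n/σ²) = (σ²·μ₀ + σ₀²·n·x̄)/(σ² + n·σ₀²) = (3.5344·9.02 + 43.2964·115.34)/523.0912 = 5025.687064/523.0912 = 9.6077.

9.6077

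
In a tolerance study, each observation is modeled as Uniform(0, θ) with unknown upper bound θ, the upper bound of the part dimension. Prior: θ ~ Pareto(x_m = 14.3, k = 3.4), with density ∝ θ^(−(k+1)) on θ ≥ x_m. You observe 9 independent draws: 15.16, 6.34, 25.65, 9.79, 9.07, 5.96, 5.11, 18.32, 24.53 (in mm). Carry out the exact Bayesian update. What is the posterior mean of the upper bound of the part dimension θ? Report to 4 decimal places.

A Pareto(scale x_m, shape k) prior on the upper bound θ of Uniform(0, θ) is conjugate: posterior is Pareto(max(x_m, max xᵢ), k + n).
Sample maximum = 25.65; prior scale x_m = 14.3 → posterior scale = max = 25.65.
Posterior shape = 3.4 + 9 = 12.4.
E[θ|data] = k·x_m/(k−1) = 12.4·25.65/11.4 = 27.9000.

27.9000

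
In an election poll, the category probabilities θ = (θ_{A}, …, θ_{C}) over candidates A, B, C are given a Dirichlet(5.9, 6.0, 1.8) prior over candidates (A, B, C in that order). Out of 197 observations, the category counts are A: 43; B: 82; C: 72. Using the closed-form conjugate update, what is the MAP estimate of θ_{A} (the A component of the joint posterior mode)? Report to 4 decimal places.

0.2306

The Dirichlet prior is conjugate to the Multinomial likelihood: each posterior αⱼ = prior αⱼ + observed count nⱼ.
Posterior concentration: (48.9, 88.0, 73.8), total = 210.7.
Joint mode component: (α_{A}−1)/(Σα−K) = 47.9/207.7 = 0.2306.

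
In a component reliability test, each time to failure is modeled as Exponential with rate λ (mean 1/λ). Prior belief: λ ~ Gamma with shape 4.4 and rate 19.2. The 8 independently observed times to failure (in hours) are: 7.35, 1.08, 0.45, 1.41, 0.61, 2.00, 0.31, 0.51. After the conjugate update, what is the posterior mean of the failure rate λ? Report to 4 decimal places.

With a Gamma(shape α, rate β) prior on the exponential rate λ, the posterior after n observations with total T = Σxᵢ is Gamma(α+n, β+T).
Sum of observations T = 13.72 hours; n = 8.
Posterior: Gamma(4.4+8, 19.2+13.72) = Gamma(12.4, 32.92).
Posterior mean of λ = α/β = 12.4/32.92 = 0.3767.

0.3767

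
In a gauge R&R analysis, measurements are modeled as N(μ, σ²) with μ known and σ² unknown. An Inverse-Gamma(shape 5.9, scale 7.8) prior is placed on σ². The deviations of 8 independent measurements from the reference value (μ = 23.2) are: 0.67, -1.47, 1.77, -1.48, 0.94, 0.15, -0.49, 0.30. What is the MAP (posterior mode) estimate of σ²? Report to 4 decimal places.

1.1362

With known mean μ and an Inverse-Gamma(α, β) prior on σ², the Normal likelihood is conjugate: posterior is Inv-Gamma(α + n/2, β + Σ(xᵢ−μ)²/2).
Σ(xᵢ−μ)² = (0.67)² + (-1.47)² + (1.77)² + (-1.48)² + (0.94)² + (0.15)² + (-0.49)² + (0.30)² = 9.1693.
Posterior: Inv-Gamma(5.9 + 8/2, 7.8 + 9.1693/2) = Inv-Gamma(9.90, 12.38465).
Mode = β/(α+1) = 12.38465/10.90 = 1.1362.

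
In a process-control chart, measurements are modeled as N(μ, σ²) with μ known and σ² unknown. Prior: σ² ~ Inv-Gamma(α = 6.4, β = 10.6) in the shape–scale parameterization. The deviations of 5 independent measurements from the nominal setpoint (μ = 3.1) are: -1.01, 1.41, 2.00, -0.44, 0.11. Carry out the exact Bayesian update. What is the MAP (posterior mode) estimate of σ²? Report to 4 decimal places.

With known mean μ and an Inverse-Gamma(α, β) prior on σ², the Normal likelihood is conjugate: posterior is Inv-Gamma(α + n/2, β + Σ(xᵢ−μ)²/2).
Σ(xᵢ−μ)² = (-1.01)² + (1.41)² + (2.00)² + (-0.44)² + (0.11)² = 7.2139.
Posterior: Inv-Gamma(6.4 + 5/2, 10.6 + 7.2139/2) = Inv-Gamma(8.90, 14.20695).
Mode = β/(α+1) = 14.20695/9.90 = 1.4350.

1.4350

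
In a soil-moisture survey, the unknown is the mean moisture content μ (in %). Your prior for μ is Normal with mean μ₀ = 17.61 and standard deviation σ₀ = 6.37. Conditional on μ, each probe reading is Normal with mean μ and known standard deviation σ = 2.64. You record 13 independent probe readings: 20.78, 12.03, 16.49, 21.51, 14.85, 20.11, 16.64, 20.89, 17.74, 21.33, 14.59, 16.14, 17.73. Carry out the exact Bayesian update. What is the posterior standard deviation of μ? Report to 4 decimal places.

0.7274

For Normal data with known variance σ², a Normal(μ₀, σ₀²) prior on μ is conjugate. Posterior precision = 1/σ₀² + n/σ²; posterior mean is the precision-weighted average of μ₀ and x̄.
σ₀² = 6.37² = 40.5769, σ² = 2.64² = 6.9696; σ² + n·σ₀² = 6.9696 + 13·40.5769 = 534.4693.
Posterior precision = 1/σ₀² + n/σ² = 1/40.5769 + 13/6.9696 = (σ² + n·σ₀²)/(σ₀²σ²) = 534.4693/(40.5769·6.9696); posterior variance σₙ² = σ₀²σ²/(σ² + n·σ₀²) = 40.5769·6.9696/534.4693 = 0.529132.
Posterior SD = √σₙ² = √(40.5769·6.9696/534.4693) = 0.7274.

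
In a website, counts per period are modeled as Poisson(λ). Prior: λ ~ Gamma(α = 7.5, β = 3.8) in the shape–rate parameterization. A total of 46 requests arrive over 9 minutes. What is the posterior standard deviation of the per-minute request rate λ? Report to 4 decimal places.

With a Gamma(shape α, rate β) prior, the Poisson likelihood is conjugate: the posterior is Gamma(α + ΣXᵢ, β + n).
Posterior: Gamma(α+S, β+n) = Gamma(7.5+46, 3.8+9) = Gamma(53.5, 12.8).
SD = √α/β = √53.5/12.8 = 0.5714.

0.5714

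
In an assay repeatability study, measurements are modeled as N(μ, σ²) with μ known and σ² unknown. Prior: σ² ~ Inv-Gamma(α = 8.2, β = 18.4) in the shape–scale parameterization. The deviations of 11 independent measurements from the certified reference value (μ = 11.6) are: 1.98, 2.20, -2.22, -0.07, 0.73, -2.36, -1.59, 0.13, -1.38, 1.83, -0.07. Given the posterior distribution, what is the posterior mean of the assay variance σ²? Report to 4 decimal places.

2.5354

With known mean μ and an Inverse-Gamma(α, β) prior on σ², the Normal likelihood is conjugate: posterior is Inv-Gamma(α + n/2, β + Σ(xᵢ−μ)²/2).
Σ(xᵢ−μ)² = (1.98)² + (2.20)² + (-2.22)² + (-0.07)² + (0.73)² + (-2.36)² + (-1.59)² + (0.13)² + (-1.38)² + (1.83)² + (-0.07)² = 27.5994.
Posterior: Inv-Gamma(8.2 + 11/2, 18.4 + 27.5994/2) = Inv-Gamma(13.70, 32.19970).
E[σ²|data] = β/(α−1) = 32.19970/12.70 = 2.5354.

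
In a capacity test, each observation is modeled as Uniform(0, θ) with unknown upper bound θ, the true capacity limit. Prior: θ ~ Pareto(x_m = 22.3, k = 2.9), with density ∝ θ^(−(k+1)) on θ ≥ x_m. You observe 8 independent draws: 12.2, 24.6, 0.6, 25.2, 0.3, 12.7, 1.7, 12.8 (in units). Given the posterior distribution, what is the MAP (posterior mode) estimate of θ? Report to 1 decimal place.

A Pareto(scale x_m, shape k) prior on the upper bound θ of Uniform(0, θ) is conjugate: posterior is Pareto(max(x_m, max xᵢ), k + n).
Sample maximum = 25.2; prior scale x_m = 22.3 → posterior scale = max = 25.2.
Posterior shape = 2.9 + 8 = 10.9.
The Pareto density is decreasing on [x_m, ∞), so the mode is x_m = 25.2.

25.2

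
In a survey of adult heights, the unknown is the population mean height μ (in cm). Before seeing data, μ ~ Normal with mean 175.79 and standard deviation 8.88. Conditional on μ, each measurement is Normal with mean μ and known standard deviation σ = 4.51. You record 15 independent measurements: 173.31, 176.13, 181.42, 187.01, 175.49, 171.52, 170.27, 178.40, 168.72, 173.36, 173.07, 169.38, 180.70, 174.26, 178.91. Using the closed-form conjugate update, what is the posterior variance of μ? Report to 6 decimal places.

For Normal data with known variance σ², a Normal(μ₀, σ₀²) prior on μ is conjugate. Posterior precision = 1/σ₀² + n/σ²; posterior mean is the precision-weighted average of μ₀ and x̄.
σ₀² = 8.88² = 78.8544, σ² = 4.51² = 20.3401; σ² + n·σ₀² = 20.3401 + 15·78.8544 = 1203.1561.
Posterior precision = 1/σ₀² + n/σ² = 1/78.8544 + 15/20.3401 = (σ² + n·σ₀²)/(σ₀²σ²) = 1203.1561/(78.8544·20.3401); posterior variance σₙ² = σ₀²σ²/(σ² + n·σ₀²) = 78.8544·20.3401/1203.1561 = 1.333083.

1.333083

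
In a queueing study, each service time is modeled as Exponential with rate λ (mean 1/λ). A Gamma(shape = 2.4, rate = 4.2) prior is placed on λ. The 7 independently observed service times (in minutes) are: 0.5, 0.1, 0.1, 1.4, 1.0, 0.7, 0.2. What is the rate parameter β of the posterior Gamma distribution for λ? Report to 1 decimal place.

8.2

With a Gamma(shape α, rate β) prior on the exponential rate λ, the posterior after n observations with total T = Σxᵢ is Gamma(α+n, β+T).
Sum of observations T = 4.0 minutes; n = 7.
Posterior: Gamma(2.4+7, 4.2+4.0) = Gamma(9.4, 8.2).
Posterior β = 8.2.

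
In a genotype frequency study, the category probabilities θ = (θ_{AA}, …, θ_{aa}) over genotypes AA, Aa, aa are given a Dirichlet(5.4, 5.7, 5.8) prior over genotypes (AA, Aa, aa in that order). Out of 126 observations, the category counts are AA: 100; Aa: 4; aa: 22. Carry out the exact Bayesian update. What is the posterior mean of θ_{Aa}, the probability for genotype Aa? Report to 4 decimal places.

The Dirichlet prior is conjugate to the Multinomial likelihood: each posterior αⱼ = prior αⱼ + observed count nⱼ.
Posterior concentration: (105.4, 9.7, 27.8), total = 142.9.
E[θ_{Aa}|data] = α_{Aa}/Σα = 9.7/142.9 = 0.0679.

0.0679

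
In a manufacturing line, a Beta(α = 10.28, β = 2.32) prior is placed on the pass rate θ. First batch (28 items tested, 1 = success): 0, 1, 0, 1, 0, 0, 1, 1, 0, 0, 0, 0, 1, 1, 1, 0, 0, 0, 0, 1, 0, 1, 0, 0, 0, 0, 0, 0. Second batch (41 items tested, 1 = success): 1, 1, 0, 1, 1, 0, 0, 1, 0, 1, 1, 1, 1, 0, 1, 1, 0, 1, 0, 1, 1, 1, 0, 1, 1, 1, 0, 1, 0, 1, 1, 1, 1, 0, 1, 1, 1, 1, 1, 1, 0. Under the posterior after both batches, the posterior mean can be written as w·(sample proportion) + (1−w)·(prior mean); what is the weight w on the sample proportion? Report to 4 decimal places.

The Beta prior is conjugate to a Binomial/Bernoulli likelihood; the update adds successes to α and failures to β.
Total number of items tested: n = 28 + 41 = 69.
Posterior mean = (α₀+k)/(α₀+β₀+n) = [n/(α₀+β₀+n)]·(k/n) + [(α₀+β₀)/(α₀+β₀+n)]·α₀/(α₀+β₀), so only n and the prior enter the weight.
The weight on the data is w = n/(α₀+β₀+n) = 69/(10.28+2.32+69) = 69/81.60 = 0.8456.

0.8456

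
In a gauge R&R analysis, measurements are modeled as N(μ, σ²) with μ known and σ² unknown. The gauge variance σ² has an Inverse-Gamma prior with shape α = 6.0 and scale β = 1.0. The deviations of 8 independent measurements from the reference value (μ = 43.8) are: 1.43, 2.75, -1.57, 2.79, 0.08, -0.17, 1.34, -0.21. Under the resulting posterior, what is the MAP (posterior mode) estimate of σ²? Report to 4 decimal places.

1.0787

With known mean μ and an Inverse-Gamma(α, β) prior on σ², the Normal likelihood is conjugate: posterior is Inv-Gamma(α + n/2, β + Σ(xᵢ−μ)²/2).
Σ(xᵢ−μ)² = (1.43)² + (2.75)² + (-1.57)² + (2.79)² + (0.08)² + (-0.17)² + (1.34)² + (-0.21)² = 21.7314.
Posterior: Inv-Gamma(6.0 + 8/2, 1.0 + 21.7314/2) = Inv-Gamma(10.00, 11.86570).
Mode = β/(α+1) = 11.86570/11.00 = 1.0787.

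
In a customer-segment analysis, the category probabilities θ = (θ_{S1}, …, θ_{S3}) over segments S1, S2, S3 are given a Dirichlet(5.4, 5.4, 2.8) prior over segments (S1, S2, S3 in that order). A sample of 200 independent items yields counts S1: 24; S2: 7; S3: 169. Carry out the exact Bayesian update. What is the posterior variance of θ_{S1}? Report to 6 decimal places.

The Dirichlet prior is conjugate to the Multinomial likelihood: each posterior αⱼ = prior αⱼ + observed count nⱼ.
Posterior concentration: (29.4, 12.4, 171.8), total = 213.6.
Var[θ_j] = α_j(Σα−α_j)/((Σα)²(Σα+1)) = 29.4·184.2/(213.6²·214.6) = 0.000553.

0.000553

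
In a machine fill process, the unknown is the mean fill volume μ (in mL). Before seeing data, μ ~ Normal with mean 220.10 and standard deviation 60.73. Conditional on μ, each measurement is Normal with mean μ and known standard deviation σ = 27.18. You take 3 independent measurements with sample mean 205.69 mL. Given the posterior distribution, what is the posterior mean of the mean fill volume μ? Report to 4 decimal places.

For Normal data with known variance σ², a Normal(μ₀, σ₀²) prior on μ is conjugate. Posterior precision = 1/σ₀² + n/σ²; posterior mean is the precision-weighted average of μ₀ and x̄.
n·x̄ = 3·205.69 = 617.07.
σ₀² = 60.73² = 3688.1329, σ² = 27.18² = 738.7524; σ² + n·σ₀² = 738.7524 + 3·3688.1329 = 11803.1511.
Posterior mean = (μ₀/σ₀² + n·x̄/σ²)/(1/σ₀² + n/σ²) = (σ²·μ₀ + σ₀²·n·x̄)/(σ² + n·σ₀²) = (738.7524·220.10 + 3688.1329·617.07)/11803.1511 = 2438435.571843/11803.1511 = 206.5919.

206.5919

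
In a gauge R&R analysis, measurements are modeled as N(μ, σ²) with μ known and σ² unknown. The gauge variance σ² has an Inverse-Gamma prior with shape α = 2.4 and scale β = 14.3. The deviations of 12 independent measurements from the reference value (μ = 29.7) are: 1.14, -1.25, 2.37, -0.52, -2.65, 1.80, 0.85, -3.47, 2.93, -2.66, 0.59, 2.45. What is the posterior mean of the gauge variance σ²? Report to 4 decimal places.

With known mean μ and an Inverse-Gamma(α, β) prior on σ², the Normal likelihood is conjugate: posterior is Inv-Gamma(α + n/2, β + Σ(xᵢ−μ)²/2).
Σ(xᵢ−μ)² = (1.14)² + (-1.25)² + (2.37)² + (-0.52)² + (-2.65)² + (1.80)² + (0.85)² + (-3.47)² + (2.93)² + (-2.66)² + (0.59)² + (2.45)² = 53.7864.
Posterior: Inv-Gamma(2.4 + 12/2, 14.3 + 53.7864/2) = Inv-Gamma(8.40, 41.19320).
E[σ²|data] = β/(α−1) = 41.19320/7.40 = 5.5666.

5.5666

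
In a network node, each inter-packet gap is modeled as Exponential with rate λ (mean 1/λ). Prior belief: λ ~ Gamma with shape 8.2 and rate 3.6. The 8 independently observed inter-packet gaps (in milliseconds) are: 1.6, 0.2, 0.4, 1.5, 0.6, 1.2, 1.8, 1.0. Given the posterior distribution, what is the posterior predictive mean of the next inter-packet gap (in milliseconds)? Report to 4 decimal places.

With a Gamma(shape α, rate β) prior on the exponential rate λ, the posterior after n observations with total T = Σxᵢ is Gamma(α+n, β+T).
Sum of observations T = 8.3 milliseconds; n = 8.
Posterior: Gamma(8.2+8, 3.6+8.3) = Gamma(16.2, 11.9).
The predictive distribution for the next observation is Lomax; its mean is β/(α−1) = 11.9/15.2 = 0.7829.

0.7829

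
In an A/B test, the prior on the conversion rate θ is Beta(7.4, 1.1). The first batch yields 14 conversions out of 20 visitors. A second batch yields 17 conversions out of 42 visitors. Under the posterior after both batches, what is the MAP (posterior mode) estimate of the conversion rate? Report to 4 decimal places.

The Beta prior is conjugate to a Binomial/Bernoulli likelihood; the update adds successes to α and failures to β.
After batch 1: Beta(7.4+14, 1.1+6) = Beta(21.4, 7.1).
After batch 2: Beta(21.4+17, 7.1+25) = Beta(38.4, 32.1).
Mode of Beta(a,b) for a,b>1 is (a−1)/(a+b−2) = 37.4/68.5 = 0.5460.

0.5460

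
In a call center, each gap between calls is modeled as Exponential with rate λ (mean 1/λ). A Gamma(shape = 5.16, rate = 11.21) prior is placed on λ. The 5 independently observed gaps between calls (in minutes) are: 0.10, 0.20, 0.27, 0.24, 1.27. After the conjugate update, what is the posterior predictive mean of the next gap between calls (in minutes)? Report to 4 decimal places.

With a Gamma(shape α, rate β) prior on the exponential rate λ, the posterior after n observations with total T = Σxᵢ is Gamma(α+n, β+T).
Sum of observations T = 2.08 minutes; n = 5.
Posterior: Gamma(5.16+5, 11.21+2.08) = Gamma(10.16, 13.29).
The predictive distribution for the next observation is Lomax; its mean is β/(α−1) = 13.29/9.16 = 1.4509.

1.4509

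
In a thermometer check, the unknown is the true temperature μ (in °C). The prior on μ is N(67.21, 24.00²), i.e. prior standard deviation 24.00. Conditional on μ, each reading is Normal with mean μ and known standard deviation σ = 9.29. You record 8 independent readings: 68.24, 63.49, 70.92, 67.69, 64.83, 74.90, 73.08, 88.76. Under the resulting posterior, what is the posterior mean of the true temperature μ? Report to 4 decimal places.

For Normal data with known variance σ², a Normal(μ₀, σ₀²) prior on μ is conjugate. Posterior precision = 1/σ₀² + n/σ²; posterior mean is the precision-weighted average of μ₀ and x̄.
Σxᵢ = 68.24 + 63.49 + 70.92 + 67.69 + 64.83 + 74.90 + 73.08 + 88.76 = 571.91, so n·x̄ = 571.91.
σ₀² = 24.00² = 576, σ² = 9.29² = 86.3041; σ² + n·σ₀² = 86.3041 + 8·576 = 4694.3041.
Posterior mean = (μ₀/σ₀² + n·x̄/σ²)/(1/σ₀² + n/σ²) = (σ²·μ₀ + σ₀²·n·x̄)/(σ² + n·σ₀²) = (86.3041·67.21 + 576·571.91)/4694.3041 = 335220.658561/4694.3041 = 71.4101.

71.4101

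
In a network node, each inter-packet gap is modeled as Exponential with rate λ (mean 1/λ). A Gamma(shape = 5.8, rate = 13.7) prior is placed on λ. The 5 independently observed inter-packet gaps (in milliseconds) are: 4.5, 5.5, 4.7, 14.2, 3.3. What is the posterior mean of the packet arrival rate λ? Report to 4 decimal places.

With a Gamma(shape α, rate β) prior on the exponential rate λ, the posterior after n observations with total T = Σxᵢ is Gamma(α+n, β+T).
Sum of observations T = 32.2 milliseconds; n = 5.
Posterior: Gamma(5.8+5, 13.7+32.2) = Gamma(10.8, 45.9).
Posterior mean of λ = α/β = 10.8/45.9 = 0.2353.

0.2353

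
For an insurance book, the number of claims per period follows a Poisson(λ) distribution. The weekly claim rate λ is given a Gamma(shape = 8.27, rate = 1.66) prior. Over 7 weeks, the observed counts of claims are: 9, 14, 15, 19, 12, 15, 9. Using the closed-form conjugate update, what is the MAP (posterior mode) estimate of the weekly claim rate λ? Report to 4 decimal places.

11.5785

With a Gamma(shape α, rate β) prior, the Poisson likelihood is conjugate: the posterior is Gamma(α + ΣXᵢ, β + n).
Sum of counts S = 93 over n = 7 weeks.
Posterior: Gamma(α+S, β+n) = Gamma(8.27+93, 1.66+7) = Gamma(101.27, 8.66).
Mode of Gamma(α,β) for α≥1 is (α−1)/β = 100.27/8.66 = 11.5785.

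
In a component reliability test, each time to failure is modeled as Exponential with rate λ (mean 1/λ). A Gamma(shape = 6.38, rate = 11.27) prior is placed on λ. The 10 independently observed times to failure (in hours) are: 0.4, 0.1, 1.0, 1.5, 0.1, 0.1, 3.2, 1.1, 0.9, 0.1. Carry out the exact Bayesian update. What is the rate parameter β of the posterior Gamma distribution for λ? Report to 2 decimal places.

19.77

With a Gamma(shape α, rate β) prior on the exponential rate λ, the posterior after n observations with total T = Σxᵢ is Gamma(α+n, β+T).
Sum of observations T = 8.5 hours; n = 10.
Posterior: Gamma(6.38+10, 11.27+8.5) = Gamma(16.38, 19.77).
Posterior β = 19.77.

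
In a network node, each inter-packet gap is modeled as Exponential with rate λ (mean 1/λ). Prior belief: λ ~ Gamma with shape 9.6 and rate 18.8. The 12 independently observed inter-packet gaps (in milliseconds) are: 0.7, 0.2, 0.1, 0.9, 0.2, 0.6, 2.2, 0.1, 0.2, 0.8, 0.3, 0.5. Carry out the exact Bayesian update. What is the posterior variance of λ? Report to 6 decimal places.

With a Gamma(shape α, rate β) prior on the exponential rate λ, the posterior after n observations with total T = Σxᵢ is Gamma(α+n, β+T).
Sum of observations T = 6.8 milliseconds; n = 12.
Posterior: Gamma(9.6+12, 18.8+6.8) = Gamma(21.6, 25.6).
Var = α/β² = 0.032959.

0.032959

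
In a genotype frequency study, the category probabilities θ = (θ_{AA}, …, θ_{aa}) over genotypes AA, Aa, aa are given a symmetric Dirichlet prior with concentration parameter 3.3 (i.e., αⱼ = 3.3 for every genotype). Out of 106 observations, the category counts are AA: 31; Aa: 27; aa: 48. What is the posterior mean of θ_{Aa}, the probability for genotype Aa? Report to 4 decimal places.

0.2614

The Dirichlet prior is conjugate to the Multinomial likelihood: each posterior αⱼ = prior αⱼ + observed count nⱼ.
Posterior concentration: (34.3, 30.3, 51.3), total = 115.9.
E[θ_{Aa}|data] = α_{Aa}/Σα = 30.3/115.9 = 0.2614.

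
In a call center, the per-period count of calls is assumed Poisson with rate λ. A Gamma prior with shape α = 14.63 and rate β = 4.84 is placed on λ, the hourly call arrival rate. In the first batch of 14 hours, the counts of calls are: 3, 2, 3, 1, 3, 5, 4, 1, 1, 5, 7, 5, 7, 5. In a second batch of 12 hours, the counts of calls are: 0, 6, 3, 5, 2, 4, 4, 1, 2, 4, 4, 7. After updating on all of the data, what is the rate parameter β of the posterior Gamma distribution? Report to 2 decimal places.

30.84

With a Gamma(shape α, rate β) prior, the Poisson likelihood is conjugate: the posterior is Gamma(α + ΣXᵢ, β + n).
Batch 1: sum of counts S = 52 over n = 14 hours.
After batch 1: Gamma(α+S, β+n) = Gamma(14.63+52, 4.84+14) = Gamma(66.63, 18.84).
Batch 2: sum of counts S = 42 over n = 12 hours.
After batch 2: Gamma(α+S, β+n) = Gamma(66.63+42, 18.84+12) = Gamma(108.63, 30.84).
Posterior β = 30.84.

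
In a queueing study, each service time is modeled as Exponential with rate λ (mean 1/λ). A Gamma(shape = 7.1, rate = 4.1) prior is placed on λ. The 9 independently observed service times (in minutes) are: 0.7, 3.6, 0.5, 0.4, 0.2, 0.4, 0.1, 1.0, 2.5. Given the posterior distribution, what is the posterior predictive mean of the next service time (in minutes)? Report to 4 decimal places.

0.8940

With a Gamma(shape α, rate β) prior on the exponential rate λ, the posterior after n observations with total T = Σxᵢ is Gamma(α+n, β+T).
Sum of observations T = 9.4 minutes; n = 9.
Posterior: Gamma(7.1+9, 4.1+9.4) = Gamma(16.1, 13.5).
The predictive distribution for the next observation is Lomax; its mean is β/(α−1) = 13.5/15.1 = 0.8940.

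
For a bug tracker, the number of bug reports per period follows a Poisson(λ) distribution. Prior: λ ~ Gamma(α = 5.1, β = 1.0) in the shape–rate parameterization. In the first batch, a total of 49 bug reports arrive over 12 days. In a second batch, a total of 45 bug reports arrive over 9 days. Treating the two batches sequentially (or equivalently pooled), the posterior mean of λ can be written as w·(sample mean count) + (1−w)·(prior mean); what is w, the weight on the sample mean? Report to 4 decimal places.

With a Gamma(shape α, rate β) prior, the Poisson likelihood is conjugate: the posterior is Gamma(α + ΣXᵢ, β + n).
Total number of days: n = 12 + 9 = 21.
Posterior mean = (α₀+S)/(β₀+n) = [n/(β₀+n)]·(S/n) + [β₀/(β₀+n)]·(α₀/β₀), so only n and β₀ enter the weight.
Weight on data w = n/(β₀+n) = 21/(1.0+21) = 21/22.0 = 0.9545.

0.9545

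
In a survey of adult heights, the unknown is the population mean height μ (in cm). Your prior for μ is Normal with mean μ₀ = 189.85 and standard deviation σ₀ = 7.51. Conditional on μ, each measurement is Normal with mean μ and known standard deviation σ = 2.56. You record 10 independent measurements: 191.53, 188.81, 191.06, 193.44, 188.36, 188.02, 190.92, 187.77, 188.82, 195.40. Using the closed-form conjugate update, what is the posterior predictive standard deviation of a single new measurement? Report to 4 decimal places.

For Normal data with known variance σ², a Normal(μ₀, σ₀²) prior on μ is conjugate. Posterior precision = 1/σ₀² + n/σ²; posterior mean is the precision-weighted average of μ₀ and x̄.
σ₀² = 7.51² = 56.4001, σ² = 2.56² = 6.5536; σ² + n·σ₀² = 6.5536 + 10·56.4001 = 570.5546.
Posterior precision = 1/σ₀² + n/σ² = 1/56.4001 + 10/6.5536 = (σ² + n·σ₀²)/(σ₀²σ²) = 570.5546/(56.4001·6.5536); posterior variance σₙ² = σ₀²σ²/(σ² + n·σ₀²) = 56.4001·6.5536/570.5546 = 0.647832.
Predictive variance for one new observation = σₙ² + σ² = 56.4001·6.5536/570.5546 + 6.5536 = σ²·(σ₀² + 570.5546)/570.5546 = 6.5536·626.9547/570.5546 = 7.201432; SD = √(6.5536·626.9547/570.5546) = 2.6835.

2.6835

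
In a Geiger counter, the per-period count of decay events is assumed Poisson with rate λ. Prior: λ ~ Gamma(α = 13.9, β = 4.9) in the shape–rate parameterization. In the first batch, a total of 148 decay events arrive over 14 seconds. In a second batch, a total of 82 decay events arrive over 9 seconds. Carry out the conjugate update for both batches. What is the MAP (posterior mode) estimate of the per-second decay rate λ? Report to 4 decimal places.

8.7061

With a Gamma(shape α, rate β) prior, the Poisson likelihood is conjugate: the posterior is Gamma(α + ΣXᵢ, β + n).
After batch 1: Gamma(α+S, β+n) = Gamma(13.9+148, 4.9+14) = Gamma(161.9, 18.9).
After batch 2: Gamma(α+S, β+n) = Gamma(161.9+82, 18.9+9) = Gamma(243.9, 27.9).
Mode of Gamma(α,β) for α≥1 is (α−1)/β = 242.9/27.9 = 8.7061.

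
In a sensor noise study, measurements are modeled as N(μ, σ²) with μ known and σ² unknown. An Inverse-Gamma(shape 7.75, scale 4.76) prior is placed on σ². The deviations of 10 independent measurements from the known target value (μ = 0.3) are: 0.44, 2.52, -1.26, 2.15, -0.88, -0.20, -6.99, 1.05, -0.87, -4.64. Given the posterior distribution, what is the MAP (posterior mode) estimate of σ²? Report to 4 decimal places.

3.4668

With known mean μ and an Inverse-Gamma(α, β) prior on σ², the Normal likelihood is conjugate: posterior is Inv-Gamma(α + n/2, β + Σ(xᵢ−μ)²/2).
Σ(xᵢ−μ)² = (0.44)² + (2.52)² + (-1.26)² + (2.15)² + (-0.88)² + (-0.20)² + (-6.99)² + (1.05)² + (-0.87)² + (-4.64)² = 85.8176.
Posterior: Inv-Gamma(7.75 + 10/2, 4.76 + 85.8176/2) = Inv-Gamma(12.75, 47.66880).
Mode = β/(α+1) = 47.66880/13.75 = 3.4668.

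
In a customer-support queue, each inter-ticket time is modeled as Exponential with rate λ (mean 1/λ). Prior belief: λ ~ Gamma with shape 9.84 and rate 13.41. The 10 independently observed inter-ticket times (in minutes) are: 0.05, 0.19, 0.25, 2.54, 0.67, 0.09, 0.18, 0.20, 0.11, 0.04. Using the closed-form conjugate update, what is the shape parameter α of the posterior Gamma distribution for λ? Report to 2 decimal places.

19.84

With a Gamma(shape α, rate β) prior on the exponential rate λ, the posterior after n observations with total T = Σxᵢ is Gamma(α+n, β+T).
Sum of observations T = 4.32 minutes; n = 10.
Posterior: Gamma(9.84+10, 13.41+4.32) = Gamma(19.84, 17.73).
Posterior α = 19.84.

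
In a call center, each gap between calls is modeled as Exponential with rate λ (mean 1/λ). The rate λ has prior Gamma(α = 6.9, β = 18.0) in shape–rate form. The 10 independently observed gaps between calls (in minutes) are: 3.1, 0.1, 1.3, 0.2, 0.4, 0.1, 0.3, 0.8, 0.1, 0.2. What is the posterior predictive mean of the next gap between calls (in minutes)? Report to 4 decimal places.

1.5472

With a Gamma(shape α, rate β) prior on the exponential rate λ, the posterior after n observations with total T = Σxᵢ is Gamma(α+n, β+T).
Sum of observations T = 6.6 minutes; n = 10.
Posterior: Gamma(6.9+10, 18.0+6.6) = Gamma(16.9, 24.6).
The predictive distribution for the next observation is Lomax; its mean is β/(α−1) = 24.6/15.9 = 1.5472.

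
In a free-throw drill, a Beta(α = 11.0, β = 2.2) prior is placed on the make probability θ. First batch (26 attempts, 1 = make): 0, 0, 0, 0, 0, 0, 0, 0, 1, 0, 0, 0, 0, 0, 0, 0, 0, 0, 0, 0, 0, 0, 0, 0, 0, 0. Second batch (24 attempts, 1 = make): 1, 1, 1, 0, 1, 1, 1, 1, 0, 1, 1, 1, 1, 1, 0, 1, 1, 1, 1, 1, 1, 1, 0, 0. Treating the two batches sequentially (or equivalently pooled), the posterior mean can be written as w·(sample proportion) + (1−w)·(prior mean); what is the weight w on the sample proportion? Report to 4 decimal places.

0.7911

The Beta prior is conjugate to a Binomial/Bernoulli likelihood; the update adds successes to α and failures to β.
Total number of attempts: n = 26 + 24 = 50.
Posterior mean = (α₀+k)/(α₀+β₀+n) = [n/(α₀+β₀+n)]·(k/n) + [(α₀+β₀)/(α₀+β₀+n)]·α₀/(α₀+β₀), so only n and the prior enter the weight.
The weight on the data is w = n/(α₀+β₀+n) = 50/(11.0+2.2+50) = 50/63.2 = 0.7911.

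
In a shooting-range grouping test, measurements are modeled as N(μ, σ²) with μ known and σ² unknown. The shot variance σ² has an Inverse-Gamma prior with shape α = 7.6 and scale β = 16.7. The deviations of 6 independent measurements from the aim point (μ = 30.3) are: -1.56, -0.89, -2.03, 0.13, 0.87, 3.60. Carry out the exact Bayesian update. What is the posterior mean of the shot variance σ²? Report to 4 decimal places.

With known mean μ and an Inverse-Gamma(α, β) prior on σ², the Normal likelihood is conjugate: posterior is Inv-Gamma(α + n/2, β + Σ(xᵢ−μ)²/2).
Σ(xᵢ−μ)² = (-1.56)² + (-0.89)² + (-2.03)² + (0.13)² + (0.87)² + (3.60)² = 21.0804.
Posterior: Inv-Gamma(7.6 + 6/2, 16.7 + 21.0804/2) = Inv-Gamma(10.60, 27.24020).
E[σ²|data] = β/(α−1) = 27.24020/9.60 = 2.8375.

2.8375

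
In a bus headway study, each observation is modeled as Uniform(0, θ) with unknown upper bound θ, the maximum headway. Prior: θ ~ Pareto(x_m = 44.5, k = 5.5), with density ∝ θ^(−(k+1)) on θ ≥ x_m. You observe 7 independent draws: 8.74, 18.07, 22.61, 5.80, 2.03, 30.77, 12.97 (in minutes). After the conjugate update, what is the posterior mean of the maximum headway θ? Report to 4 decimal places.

A Pareto(scale x_m, shape k) prior on the upper bound θ of Uniform(0, θ) is conjugate: posterior is Pareto(max(x_m, max xᵢ), k + n).
Sample maximum = 30.77; prior scale x_m = 44.5 → posterior scale = max = 44.50.
Posterior shape = 5.5 + 7 = 12.5.
E[θ|data] = k·x_m/(k−1) = 12.5·44.50/11.5 = 48.3696.

48.3696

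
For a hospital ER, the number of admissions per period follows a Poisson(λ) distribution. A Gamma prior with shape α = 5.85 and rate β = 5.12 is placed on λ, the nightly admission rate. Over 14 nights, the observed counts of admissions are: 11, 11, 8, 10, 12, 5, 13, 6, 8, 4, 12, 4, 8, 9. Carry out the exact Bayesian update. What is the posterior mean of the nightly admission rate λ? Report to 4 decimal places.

With a Gamma(shape α, rate β) prior, the Poisson likelihood is conjugate: the posterior is Gamma(α + ΣXᵢ, β + n).
Sum of counts S = 121 over n = 14 nights.
Posterior: Gamma(α+S, β+n) = Gamma(5.85+121, 5.12+14) = Gamma(126.85, 19.12).
Posterior mean = α/β = 126.85/19.12 = 6.6344.

6.6344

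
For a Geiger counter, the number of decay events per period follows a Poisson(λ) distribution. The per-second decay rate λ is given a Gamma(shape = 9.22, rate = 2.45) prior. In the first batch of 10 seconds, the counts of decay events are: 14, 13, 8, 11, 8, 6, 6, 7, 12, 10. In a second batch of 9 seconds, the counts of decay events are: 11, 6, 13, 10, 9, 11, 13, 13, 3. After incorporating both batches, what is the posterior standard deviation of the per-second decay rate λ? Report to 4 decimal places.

0.6480

With a Gamma(shape α, rate β) prior, the Poisson likelihood is conjugate: the posterior is Gamma(α + ΣXᵢ, β + n).
Batch 1: sum of counts S = 95 over n = 10 seconds.
After batch 1: Gamma(α+S, β+n) = Gamma(9.22+95, 2.45+10) = Gamma(104.22, 12.45).
Batch 2: sum of counts S = 89 over n = 9 seconds.
After batch 2: Gamma(α+S, β+n) = Gamma(104.22+89, 12.45+9) = Gamma(193.22, 21.45).
SD = √α/β = √193.22/21.45 = 0.6480.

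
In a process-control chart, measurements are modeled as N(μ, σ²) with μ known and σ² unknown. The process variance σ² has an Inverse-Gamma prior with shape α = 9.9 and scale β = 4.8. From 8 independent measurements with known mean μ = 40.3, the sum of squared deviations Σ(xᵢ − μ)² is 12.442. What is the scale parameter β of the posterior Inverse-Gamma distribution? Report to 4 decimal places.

With known mean μ and an Inverse-Gamma(α, β) prior on σ², the Normal likelihood is conjugate: posterior is Inv-Gamma(α + n/2, β + Σ(xᵢ−μ)²/2).
Posterior: Inv-Gamma(9.9 + 8/2, 4.8 + 12.442/2) = Inv-Gamma(13.90, 11.0210).
Posterior β = 11.0210.

11.0210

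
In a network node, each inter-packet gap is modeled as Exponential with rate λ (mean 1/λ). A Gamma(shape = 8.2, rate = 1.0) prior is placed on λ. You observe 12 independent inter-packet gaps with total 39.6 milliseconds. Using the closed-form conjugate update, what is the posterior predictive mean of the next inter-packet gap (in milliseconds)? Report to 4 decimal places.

With a Gamma(shape α, rate β) prior on the exponential rate λ, the posterior after n observations with total T = Σxᵢ is Gamma(α+n, β+T).
Posterior: Gamma(8.2+12, 1.0+39.6) = Gamma(20.2, 40.6).
The predictive distribution for the next observation is Lomax; its mean is β/(α−1) = 40.6/19.2 = 2.1146.

2.1146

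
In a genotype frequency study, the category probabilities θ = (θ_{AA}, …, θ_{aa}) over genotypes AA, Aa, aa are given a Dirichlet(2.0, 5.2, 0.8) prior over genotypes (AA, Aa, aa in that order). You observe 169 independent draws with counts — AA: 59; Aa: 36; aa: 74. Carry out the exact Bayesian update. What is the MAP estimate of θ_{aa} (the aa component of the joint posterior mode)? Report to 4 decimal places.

0.4241

The Dirichlet prior is conjugate to the Multinomial likelihood: each posterior αⱼ = prior αⱼ + observed count nⱼ.
Posterior concentration: (61.0, 41.2, 74.8), total = 177.0.
Joint mode component: (α_{aa}−1)/(Σα−K) = 73.8/174.0 = 0.4241.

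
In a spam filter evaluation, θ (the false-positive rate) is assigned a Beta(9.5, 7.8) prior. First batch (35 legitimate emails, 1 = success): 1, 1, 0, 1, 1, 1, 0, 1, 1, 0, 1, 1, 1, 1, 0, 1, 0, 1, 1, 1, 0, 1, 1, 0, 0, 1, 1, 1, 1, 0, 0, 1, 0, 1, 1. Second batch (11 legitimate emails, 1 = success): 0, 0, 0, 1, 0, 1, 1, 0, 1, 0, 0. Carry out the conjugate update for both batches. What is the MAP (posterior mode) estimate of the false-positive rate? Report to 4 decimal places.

The Beta prior is conjugate to a Binomial/Bernoulli likelihood; the update adds successes to α and failures to β.
After batch 1: Beta(9.5+24, 7.8+11) = Beta(33.5, 18.8).
After batch 2: Beta(33.5+4, 18.8+7) = Beta(37.5, 25.8).
Mode of Beta(a,b) for a,b>1 is (a−1)/(a+b−2) = 36.5/61.3 = 0.5954.

0.5954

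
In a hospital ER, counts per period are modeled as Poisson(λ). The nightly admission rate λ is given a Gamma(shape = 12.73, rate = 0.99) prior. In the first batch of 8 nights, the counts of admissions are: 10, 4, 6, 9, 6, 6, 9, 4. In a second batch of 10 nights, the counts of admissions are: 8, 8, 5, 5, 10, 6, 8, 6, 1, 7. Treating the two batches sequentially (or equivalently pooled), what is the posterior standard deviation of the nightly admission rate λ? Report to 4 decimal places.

With a Gamma(shape α, rate β) prior, the Poisson likelihood is conjugate: the posterior is Gamma(α + ΣXᵢ, β + n).
Batch 1: sum of counts S = 54 over n = 8 nights.
After batch 1: Gamma(α+S, β+n) = Gamma(12.73+54, 0.99+8) = Gamma(66.73, 8.99).
Batch 2: sum of counts S = 64 over n = 10 nights.
After batch 2: Gamma(α+S, β+n) = Gamma(66.73+64, 8.99+10) = Gamma(130.73, 18.99).
SD = √α/β = √130.73/18.99 = 0.6021.

0.6021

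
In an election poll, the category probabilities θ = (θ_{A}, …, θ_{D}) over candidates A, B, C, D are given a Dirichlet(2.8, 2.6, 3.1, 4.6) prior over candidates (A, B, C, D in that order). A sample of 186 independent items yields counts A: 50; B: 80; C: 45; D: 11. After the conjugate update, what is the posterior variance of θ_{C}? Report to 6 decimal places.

The Dirichlet prior is conjugate to the Multinomial likelihood: each posterior αⱼ = prior αⱼ + observed count nⱼ.
Posterior concentration: (52.8, 82.6, 48.1, 15.6), total = 199.1.
Var[θ_j] = α_j(Σα−α_j)/((Σα)²(Σα+1)) = 48.1·151.0/(199.1²·200.1) = 0.000916.

0.000916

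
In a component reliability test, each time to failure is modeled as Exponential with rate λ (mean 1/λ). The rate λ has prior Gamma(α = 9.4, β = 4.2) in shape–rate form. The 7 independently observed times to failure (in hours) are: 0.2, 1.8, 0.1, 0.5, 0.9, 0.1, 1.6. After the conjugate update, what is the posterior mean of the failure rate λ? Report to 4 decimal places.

With a Gamma(shape α, rate β) prior on the exponential rate λ, the posterior after n observations with total T = Σxᵢ is Gamma(α+n, β+T).
Sum of observations T = 5.2 hours; n = 7.
Posterior: Gamma(9.4+7, 4.2+5.2) = Gamma(16.4, 9.4).
Posterior mean of λ = α/β = 16.4/9.4 = 1.7447.

1.7447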